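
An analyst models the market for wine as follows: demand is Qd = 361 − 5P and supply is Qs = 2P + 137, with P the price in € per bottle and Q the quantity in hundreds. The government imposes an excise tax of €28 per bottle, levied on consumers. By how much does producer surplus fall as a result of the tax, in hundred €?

Producer surplus falls by €3620 hundred.

Before the tax: set 361 − 5P = 2P + 137 → P* = €32, Q* = 201.
With the tax collected from consumers, demand (in seller-price terms) shifts: Qd = 361 − 5(P + 28).
New equilibrium: consumers pay €40, suppliers receive €12, Q = 161. (Wedge: Pb − Ps = 28.)
ΔPS is the trapezoid between Q = 161 and Q = 201 of height €20: ½ · (201 + 161) · 20 = €3620.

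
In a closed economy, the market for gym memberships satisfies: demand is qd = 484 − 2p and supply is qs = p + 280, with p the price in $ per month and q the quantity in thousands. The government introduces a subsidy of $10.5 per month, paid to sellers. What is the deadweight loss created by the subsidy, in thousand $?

Without the subsidy, 484 − 2p = p + 280 gives 3p = 204, so p* = $68 and q* = 348.
With a per-unit subsidy paid to sellers, each receives p + 10.5 per unit sold, so supply becomes qs = (p + 10.5) + 280.
New equilibrium: buyers pay $64.5, sellers receive $75, q = 355. (Wedge: pb − ps = −10.5.)
Quantity rises by |ΔQ| = |348 − 355| = 7.
DWL = ½ · t · |ΔQ| = ½ · 10.5 · 7 = $36.75.

Deadweight loss = $36.75 thousand.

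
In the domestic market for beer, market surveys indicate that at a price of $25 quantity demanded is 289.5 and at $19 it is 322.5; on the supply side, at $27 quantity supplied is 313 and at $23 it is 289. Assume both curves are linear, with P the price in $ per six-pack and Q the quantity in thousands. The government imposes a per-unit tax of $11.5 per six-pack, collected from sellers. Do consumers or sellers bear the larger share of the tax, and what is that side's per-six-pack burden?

Consumers bear the larger share: $6 per six-pack.

Demand slope: (322.5 − 289.5)/(19 − 25) = -5.5, so Qd = 427 − 5.5P.
Supply slope: (289 − 313)/(23 − 27) = 6, so Qs = 6P + 151.
Before the tax: set 427 − 5.5P = 6P + 151 → P* = $24, Q* = 295.
With the tax collected from sellers, supply shifts: Qs = 6(P − 11.5) + 151.
New equilibrium: consumers pay $30, sellers receive $18.5, Q = 262. (Wedge: Pb − Ps = 11.5.)
Per-six-pack burden: consumers $6, sellers $5.5.
Consumers take the larger share because demand is less price-elastic here (demand slope 5.5 vs supply slope 6).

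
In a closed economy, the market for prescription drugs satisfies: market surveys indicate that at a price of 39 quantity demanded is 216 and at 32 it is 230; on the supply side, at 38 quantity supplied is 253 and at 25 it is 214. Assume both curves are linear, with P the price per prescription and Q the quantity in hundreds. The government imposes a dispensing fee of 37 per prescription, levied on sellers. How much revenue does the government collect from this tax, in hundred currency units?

Demand slope: (230 − 216)/(32 − 39) = -2, so Qd = 294 − 2P.
Supply slope: (214 − 253)/(25 − 38) = 3, so Qs = 3P + 139.
Before the tax: set 294 − 2P = 3P + 139 → P* = 31, Q* = 232.
With the tax collected from sellers, supply shifts: Qs = 3(P − 37) + 139.
Solving gives Q = 187.6 with consumers paying 53.2 and sellers receiving 16.2 (the 37 wedge).
Revenue = t · Q = 37 · 187.6 = 6941.2.

Tax revenue = 6941.2 hundred.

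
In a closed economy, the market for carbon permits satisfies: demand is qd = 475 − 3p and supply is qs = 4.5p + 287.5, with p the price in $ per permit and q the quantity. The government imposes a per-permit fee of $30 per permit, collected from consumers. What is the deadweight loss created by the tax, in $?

Deadweight loss = $810.

Without the tax, 475 − 3p = 4.5p + 287.5 gives 7.5p = 187.5, so p* = $25 and q* = 400.
With the tax collected from consumers, demand (in seller-price terms) shifts: qd = 475 − 3(p + 30).
New equilibrium: consumers pay $43, producers receive $13, q = 346. (Wedge: pb − ps = 30.)
Quantity falls by |ΔQ| = |400 − 346| = 54.
DWL = ½ · t · |ΔQ| = ½ · 30 · 54 = $810.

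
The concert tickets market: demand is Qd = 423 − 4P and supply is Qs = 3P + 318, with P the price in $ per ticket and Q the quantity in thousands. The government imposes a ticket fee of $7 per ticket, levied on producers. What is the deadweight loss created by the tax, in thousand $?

Without the tax, 423 − 4P = 3P + 318 gives 7P = 105, so P* = $15 and Q* = 363.
With the tax collected from producers, supply shifts: Qs = 3(P − 7) + 318.
New equilibrium: consumers pay $18, producers receive $11, Q = 351. (Wedge: Pb − Ps = 7.)
Quantity falls by |ΔQ| = |363 − 351| = 12.
DWL = ½ · t · |ΔQ| = ½ · 7 · 12 = $42.

Deadweight loss = $42 thousand.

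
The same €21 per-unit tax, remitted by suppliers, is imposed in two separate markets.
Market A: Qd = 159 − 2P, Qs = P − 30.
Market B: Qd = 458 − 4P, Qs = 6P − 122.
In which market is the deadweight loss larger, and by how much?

Market A: pre-tax P* = €63, Q* = 33; post-tax Q = 19; deadweight loss = €147.
Market B: pre-tax P* = €58, Q* = 226; post-tax Q = 175.6; deadweight loss = €529.2.
Difference: €147 vs €529.2 → market B is larger by €382.2.

Market B, by €382.2.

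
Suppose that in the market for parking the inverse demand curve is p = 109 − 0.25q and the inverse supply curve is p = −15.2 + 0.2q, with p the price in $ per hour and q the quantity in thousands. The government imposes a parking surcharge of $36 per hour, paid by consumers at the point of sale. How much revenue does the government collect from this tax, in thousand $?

Inverting to q(p) form: qd = 436 − 4p; qs = 5p + 76.
Before the tax: set 436 − 4p = 5p + 76 → p* = $40, q* = 276.
With the tax collected from consumers, demand (in seller-price terms) shifts: qd = 436 − 4(p + 36).
New equilibrium: consumers pay $60, sellers receive $24, q = 196. (Wedge: pb − ps = 36.)
Revenue = t · Q = 36 · 196 = $7056.

Tax revenue = $7056 thousand.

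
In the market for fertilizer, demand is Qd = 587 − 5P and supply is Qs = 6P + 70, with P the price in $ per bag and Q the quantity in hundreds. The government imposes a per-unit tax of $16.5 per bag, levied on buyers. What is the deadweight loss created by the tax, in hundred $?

Deadweight loss = $371.25 hundred.

Before the tax: set 587 − 5P = 6P + 70 → P* = $47, Q* = 352.
With the tax collected from buyers, demand (in seller-price terms) shifts: Qd = 587 − 5(P + 16.5).
New equilibrium: buyers pay $56, producers receive $39.5, Q = 307. (Wedge: Pb − Ps = 16.5.)
Quantity falls by |ΔQ| = |352 − 307| = 45.
DWL = ½ · t · |ΔQ| = ½ · 16.5 · 45 = $371.25.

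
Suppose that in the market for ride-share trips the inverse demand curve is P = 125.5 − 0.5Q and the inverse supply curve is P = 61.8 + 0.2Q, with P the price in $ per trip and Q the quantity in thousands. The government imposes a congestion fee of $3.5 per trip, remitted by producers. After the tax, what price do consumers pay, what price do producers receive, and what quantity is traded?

Inverting to Q(P) form: Qd = 251 − 2P; Qs = 5P − 309.
Without the tax, 251 − 2P = 5P − 309 gives 7P = 560, so P* = $80 and Q* = 91.
With the tax collected from producers, supply shifts: Qs = 5(P − 3.5) − 309.
Solving gives Q = 86 with consumers paying $82.5 and producers receiving $79 (the $3.5 wedge).

Consumers pay $82.5; producers receive $79; quantity = 86.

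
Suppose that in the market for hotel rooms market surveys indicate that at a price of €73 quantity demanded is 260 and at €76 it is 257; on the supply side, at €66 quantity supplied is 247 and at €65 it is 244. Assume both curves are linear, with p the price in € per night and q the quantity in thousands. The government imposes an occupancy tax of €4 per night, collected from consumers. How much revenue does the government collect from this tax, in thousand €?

Demand slope: (257 − 260)/(76 − 73) = -1, so qd = 333 − p.
Supply slope: (244 − 247)/(65 − 66) = 3, so qs = 3p + 49.
Before the tax: set 333 − p = 3p + 49 → p* = €71, q* = 262.
With the tax collected from consumers, demand (in seller-price terms) shifts: qd = 333 − (p + 4).
Solving gives q = 259 with consumers paying €74 and sellers receiving €70 (the €4 wedge).
Revenue = t · Q = 4 · 259 = €1036.

Tax revenue = €1036 thousand.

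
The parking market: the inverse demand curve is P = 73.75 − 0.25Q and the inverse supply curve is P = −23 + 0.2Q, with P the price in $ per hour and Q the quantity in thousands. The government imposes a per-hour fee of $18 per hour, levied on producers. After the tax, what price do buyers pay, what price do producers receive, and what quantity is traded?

Rewrite in direct form: Qd = 295 − 4P and Qs = 5P + 115.
Without the tax, 295 − 4P = 5P + 115 gives 9P = 180, so P* = $20 and Q* = 215.
With the tax collected from producers, supply shifts: Qs = 5(P − 18) + 115.
New equilibrium: buyers pay $30, producers receive $12, Q = 175. (Wedge: Pb − Ps = 18.)

Buyers pay $30; producers receive $12; quantity = 175.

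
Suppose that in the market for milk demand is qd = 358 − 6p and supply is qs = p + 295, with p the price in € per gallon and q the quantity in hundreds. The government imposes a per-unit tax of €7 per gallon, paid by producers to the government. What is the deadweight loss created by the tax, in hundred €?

Before the tax: set 358 − 6p = p + 295 → p* = €9, q* = 304.
With the tax collected from producers, supply shifts: qs = (p − 7) + 295.
New equilibrium: consumers pay €10, producers receive €3, q = 298. (Wedge: pb − ps = 7.)
Quantity falls by |ΔQ| = |304 − 298| = 6.
DWL = ½ · t · |ΔQ| = ½ · 7 · 6 = €21.

Deadweight loss = €21 hundred.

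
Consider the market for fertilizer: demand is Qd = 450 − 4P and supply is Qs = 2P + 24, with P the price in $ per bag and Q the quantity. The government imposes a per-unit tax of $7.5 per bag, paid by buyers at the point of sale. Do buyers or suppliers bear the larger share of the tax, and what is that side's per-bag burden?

Suppliers bear the larger share: $5 per bag.

Before the tax: set 450 − 4P = 2P + 24 → P* = $71, Q* = 166.
With the tax collected from buyers, demand (in seller-price terms) shifts: Qd = 450 − 4(P + 7.5).
New equilibrium: buyers pay $73.5, suppliers receive $66, Q = 156. (Wedge: Pb − Ps = 7.5.)
Per-bag burden: buyers $2.5, suppliers $5.
Suppliers take the larger share because supply is less price-elastic here (demand slope 4 vs supply slope 2).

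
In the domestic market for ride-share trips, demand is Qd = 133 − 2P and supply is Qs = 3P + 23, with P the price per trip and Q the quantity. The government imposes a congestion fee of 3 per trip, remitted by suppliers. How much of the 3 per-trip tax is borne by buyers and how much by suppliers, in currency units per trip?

Buyers bear 1.8 per trip; suppliers bear 1.2 per trip.

Without the tax, 133 − 2P = 3P + 23 gives 5P = 110, so P* = 22 and Q* = 89.
With the tax collected from suppliers, supply shifts: Qs = 3(P − 3) + 23.
New equilibrium: buyers pay 23.8, suppliers receive 20.8, Q = 85.4. (Wedge: Pb − Ps = 3.)
Burden on buyers: 1.8; on suppliers: 1.2. (They sum to 3.)
The less price-elastic side of the market bears the larger share of a per-unit tax.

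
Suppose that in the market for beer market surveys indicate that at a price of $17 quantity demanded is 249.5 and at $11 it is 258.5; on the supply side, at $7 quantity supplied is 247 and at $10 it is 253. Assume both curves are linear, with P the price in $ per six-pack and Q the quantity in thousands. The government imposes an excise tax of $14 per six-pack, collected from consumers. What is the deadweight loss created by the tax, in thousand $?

Deadweight loss = $84 thousand.

Demand slope: (258.5 − 249.5)/(11 − 17) = -1.5, so Qd = 275 − 1.5P.
Supply slope: (253 − 247)/(10 − 7) = 2, so Qs = 2P + 233.
Before the tax: set 275 − 1.5P = 2P + 233 → P* = $12, Q* = 257.
With the tax collected from consumers, demand (in seller-price terms) shifts: Qd = 275 − 1.5(P + 14).
Solving gives Q = 245 with consumers paying $20 and producers receiving $6 (the $14 wedge).
Quantity falls by |ΔQ| = |257 − 245| = 12.
DWL = ½ · t · |ΔQ| = ½ · 14 · 12 = $84.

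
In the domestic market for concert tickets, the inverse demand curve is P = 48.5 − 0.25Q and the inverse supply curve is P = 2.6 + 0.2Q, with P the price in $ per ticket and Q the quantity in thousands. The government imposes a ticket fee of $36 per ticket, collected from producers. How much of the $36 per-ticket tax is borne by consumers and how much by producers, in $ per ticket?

Rewrite in direct form: Qd = 194 − 4P and Qs = 5P − 13.
Before the tax: set 194 − 4P = 5P − 13 → P* = $23, Q* = 102.
With the tax collected from producers, supply shifts: Qs = 5(P − 36) − 13.
New equilibrium: consumers pay $43, producers receive $7, Q = 22. (Wedge: Pb − Ps = 36.)
Burden on consumers: $20; on producers: $16. (They sum to $36.)
The less price-elastic side of the market bears the larger share of a per-unit tax.

Consumers bear $20 per ticket; producers bear $16 per ticket.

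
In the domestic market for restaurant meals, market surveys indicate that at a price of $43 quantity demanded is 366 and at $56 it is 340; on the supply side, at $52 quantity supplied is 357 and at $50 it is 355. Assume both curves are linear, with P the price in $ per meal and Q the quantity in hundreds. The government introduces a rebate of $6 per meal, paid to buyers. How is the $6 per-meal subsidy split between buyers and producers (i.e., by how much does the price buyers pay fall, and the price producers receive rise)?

Buyers gain $2 per meal; producers gain $4 per meal.

Demand slope: (340 − 366)/(56 − 43) = -2, so Qd = 452 − 2P.
Supply slope: (355 − 357)/(50 − 52) = 1, so Qs = P + 305.
Without the subsidy, 452 − 2P = P + 305 gives 3P = 147, so P* = $49 and Q* = 354.
With a per-unit subsidy paid to buyers, each effectively pays P − 6, so demand becomes Qd = 452 − 2(P − 6).
New equilibrium: buyers pay $47, producers receive $53, Q = 358. (Wedge: Pb − Ps = −6.)
Gain to buyers: $2; to producers: $4. (They sum to $6.)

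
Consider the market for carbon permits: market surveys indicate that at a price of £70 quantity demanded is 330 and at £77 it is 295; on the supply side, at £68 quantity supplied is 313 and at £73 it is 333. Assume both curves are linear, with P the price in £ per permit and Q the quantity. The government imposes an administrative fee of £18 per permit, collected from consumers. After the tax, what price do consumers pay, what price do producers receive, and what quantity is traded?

Demand slope: (295 − 330)/(77 − 70) = -5, so Qd = 680 − 5P.
Supply slope: (333 − 313)/(73 − 68) = 4, so Qs = 4P + 41.
Before the tax: set 680 − 5P = 4P + 41 → P* = £71, Q* = 325.
With the tax collected from consumers, demand (in seller-price terms) shifts: Qd = 680 − 5(P + 18).
Solving gives Q = 285 with consumers paying £79 and producers receiving £61 (the £18 wedge).

Consumers pay £79; producers receive £61; quantity = 285.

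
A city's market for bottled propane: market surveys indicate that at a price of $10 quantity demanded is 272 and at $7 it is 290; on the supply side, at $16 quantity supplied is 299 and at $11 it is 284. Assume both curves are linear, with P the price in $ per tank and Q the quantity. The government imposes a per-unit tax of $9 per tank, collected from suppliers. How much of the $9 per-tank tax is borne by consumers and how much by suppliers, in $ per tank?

Consumers bear $3 per tank; suppliers bear $6 per tank.

Demand slope: (290 − 272)/(7 − 10) = -6, so Qd = 332 − 6P.
Supply slope: (284 − 299)/(11 − 16) = 3, so Qs = 3P + 251.
Before the tax: set 332 − 6P = 3P + 251 → P* = $9, Q* = 278.
With the tax collected from suppliers, supply shifts: Qs = 3(P − 9) + 251.
New equilibrium: consumers pay $12, suppliers receive $3, Q = 260. (Wedge: Pb − Ps = 9.)
Burden on consumers: $3; on suppliers: $6. (They sum to $9.)
The less price-elastic side of the market bears the larger share of a per-unit tax.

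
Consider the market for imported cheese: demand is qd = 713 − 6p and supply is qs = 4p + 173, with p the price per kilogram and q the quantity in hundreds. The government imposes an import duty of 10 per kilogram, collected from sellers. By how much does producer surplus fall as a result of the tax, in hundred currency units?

Before the tax: set 713 − 6p = 4p + 173 → p* = 54, q* = 389.
With the tax collected from sellers, supply shifts: qs = 4(p − 10) + 173.
Solving gives q = 365 with buyers paying 58 and sellers receiving 48 (the 10 wedge).
ΔPS is the trapezoid between Q = 365 and Q = 389 of height 6: ½ · (389 + 365) · 6 = 2262.

Producer surplus falls by 2262 hundred.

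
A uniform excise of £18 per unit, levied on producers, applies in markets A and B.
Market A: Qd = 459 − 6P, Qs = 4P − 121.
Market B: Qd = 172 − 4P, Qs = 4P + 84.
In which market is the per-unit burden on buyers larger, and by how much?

Market A: pre-tax P* = £58, Q* = 111; post-tax Q = 67.8; per-unit burden on buyers = £7.2.
Market B: pre-tax P* = £11, Q* = 128; post-tax Q = 92; per-unit burden on buyers = £9.
Difference: £7.2 vs £9 → market B is larger by £1.8.

Market B, by £1.8.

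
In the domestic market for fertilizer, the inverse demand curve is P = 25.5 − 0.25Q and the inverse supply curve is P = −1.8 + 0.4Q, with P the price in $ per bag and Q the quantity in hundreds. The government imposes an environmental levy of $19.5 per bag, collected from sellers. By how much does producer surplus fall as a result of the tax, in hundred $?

Rewrite in direct form: Qd = 102 − 4P and Qs = 2.5P + 4.5.
Before the tax: set 102 − 4P = 2.5P + 4.5 → P* = $15, Q* = 42.
With the tax collected from sellers, supply shifts: Qs = 2.5(P − 19.5) + 4.5.
Solving gives Q = 12 with consumers paying $22.5 and sellers receiving $3 (the $19.5 wedge).
ΔPS is the trapezoid between Q = 12 and Q = 42 of height $12: ½ · (42 + 12) · 12 = $324.

Producer surplus falls by $324 hundred.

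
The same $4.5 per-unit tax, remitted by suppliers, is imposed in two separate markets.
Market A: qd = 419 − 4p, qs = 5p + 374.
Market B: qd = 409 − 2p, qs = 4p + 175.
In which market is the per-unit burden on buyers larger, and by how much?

Market A: pre-tax p* = $5, q* = 399; post-tax q = 389; per-unit burden on buyers = $2.5.
Market B: pre-tax p* = $39, q* = 331; post-tax q = 325; per-unit burden on buyers = $3.
Difference: $2.5 vs $3 → market B is larger by $0.5.

Market B, by $0.5.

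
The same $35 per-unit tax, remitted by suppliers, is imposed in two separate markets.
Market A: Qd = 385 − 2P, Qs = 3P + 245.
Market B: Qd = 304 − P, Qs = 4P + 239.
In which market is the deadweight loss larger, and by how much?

Market A, by $245.

Market A: pre-tax P* = $28, Q* = 329; post-tax Q = 287; deadweight loss = $735.
Market B: pre-tax P* = $13, Q* = 291; post-tax Q = 263; deadweight loss = $490.
Difference: $735 vs $490 → market A is larger by $245.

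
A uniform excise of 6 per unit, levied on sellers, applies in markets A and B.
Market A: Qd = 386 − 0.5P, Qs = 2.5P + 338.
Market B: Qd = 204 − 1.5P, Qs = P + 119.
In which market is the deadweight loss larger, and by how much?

Market A: pre-tax P* = 16, Q* = 378; post-tax Q = 375.5; deadweight loss = 7.5.
Market B: pre-tax P* = 34, Q* = 153; post-tax Q = 149.4; deadweight loss = 10.8.
Difference: 7.5 vs 10.8 → market B is larger by 3.3.

Market B, by 3.3.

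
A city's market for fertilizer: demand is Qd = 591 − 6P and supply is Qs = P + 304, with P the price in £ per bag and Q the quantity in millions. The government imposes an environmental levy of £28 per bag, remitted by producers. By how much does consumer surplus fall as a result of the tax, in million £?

Without the tax, 591 − 6P = P + 304 gives 7P = 287, so P* = £41 and Q* = 345.
With the tax collected from producers, supply shifts: Qs = (P − 28) + 304.
New equilibrium: consumers pay £45, producers receive £17, Q = 321. (Wedge: Pb − Ps = 28.)
ΔCS is the trapezoid between Q = 321 and Q = 345 of height £4: ½ · (345 + 321) · 4 = £1332.

Consumer surplus falls by £1332 million.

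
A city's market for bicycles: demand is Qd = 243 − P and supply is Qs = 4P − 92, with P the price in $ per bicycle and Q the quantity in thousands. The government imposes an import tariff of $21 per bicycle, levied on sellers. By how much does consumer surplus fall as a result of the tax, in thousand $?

Consumer surplus falls by $2815.68 thousand.

Without the tax, 243 − P = 4P − 92 gives 5P = 335, so P* = $67 and Q* = 176.
With the tax collected from sellers, supply shifts: Qs = 4(P − 21) − 92.
Solving gives Q = 159.2 with consumers paying $83.8 and sellers receiving $62.8 (the $21 wedge).
ΔCS is the trapezoid between Q = 159.2 and Q = 176 of height $16.8: ½ · (176 + 159.2) · 16.8 = $2815.68.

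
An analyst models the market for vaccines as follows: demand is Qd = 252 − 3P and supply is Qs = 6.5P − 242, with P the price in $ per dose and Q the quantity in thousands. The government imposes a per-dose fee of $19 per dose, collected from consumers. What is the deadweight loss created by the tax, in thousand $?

Without the tax, 252 − 3P = 6.5P − 242 gives 9.5P = 494, so P* = $52 and Q* = 96.
With the tax collected from consumers, demand (in seller-price terms) shifts: Qd = 252 − 3(P + 19).
New equilibrium: consumers pay $65, sellers receive $46, Q = 57. (Wedge: Pb − Ps = 19.)
Quantity falls by |ΔQ| = |96 − 57| = 39.
DWL = ½ · t · |ΔQ| = ½ · 19 · 39 = $370.5.

Deadweight loss = $370.5 thousand.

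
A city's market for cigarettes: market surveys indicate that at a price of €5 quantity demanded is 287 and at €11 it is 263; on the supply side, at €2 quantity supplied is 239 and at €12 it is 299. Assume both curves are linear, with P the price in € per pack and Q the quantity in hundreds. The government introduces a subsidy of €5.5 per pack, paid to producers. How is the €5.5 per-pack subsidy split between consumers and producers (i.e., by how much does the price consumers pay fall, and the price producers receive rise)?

Demand slope: (263 − 287)/(11 − 5) = -4, so Qd = 307 − 4P.
Supply slope: (299 − 239)/(12 − 2) = 6, so Qs = 6P + 227.
Without the subsidy, 307 − 4P = 6P + 227 gives 10P = 80, so P* = €8 and Q* = 275.
With a per-unit subsidy paid to producers, each receives P + 5.5 per unit sold, so supply becomes Qs = 6(P + 5.5) + 227.
New equilibrium: consumers pay €4.7, producers receive €10.2, Q = 288.2. (Wedge: Pb − Ps = −5.5.)
Gain to consumers: €3.3; to producers: €2.2. (They sum to €5.5.)

Consumers gain €3.3 per pack; producers gain €2.2 per pack.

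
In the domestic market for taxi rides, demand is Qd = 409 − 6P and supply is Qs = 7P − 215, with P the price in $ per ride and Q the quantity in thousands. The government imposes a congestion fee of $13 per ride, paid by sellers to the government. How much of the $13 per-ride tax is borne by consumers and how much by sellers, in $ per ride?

Consumers bear $7 per ride; sellers bear $6 per ride.

Before the tax: set 409 − 6P = 7P − 215 → P* = $48, Q* = 121.
With the tax collected from sellers, supply shifts: Qs = 7(P − 13) − 215.
Solving gives Q = 79 with consumers paying $55 and sellers receiving $42 (the $13 wedge).
Burden on consumers: $7; on sellers: $6. (They sum to $13.)
The less price-elastic side of the market bears the larger share of a per-unit tax.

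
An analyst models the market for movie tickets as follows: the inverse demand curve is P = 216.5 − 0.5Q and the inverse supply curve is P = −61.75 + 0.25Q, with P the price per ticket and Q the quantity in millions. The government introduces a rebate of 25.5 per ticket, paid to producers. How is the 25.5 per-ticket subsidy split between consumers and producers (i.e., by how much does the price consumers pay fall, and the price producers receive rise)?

Rewrite in direct form: Qd = 433 − 2P and Qs = 4P + 247.
Before the subsidy: set 433 − 2P = 4P + 247 → P* = 31, Q* = 371.
With a per-unit subsidy paid to producers, each receives P + 25.5 per unit sold, so supply becomes Qs = 4(P + 25.5) + 247.
Solving gives Q = 405 with consumers paying 14 and producers receiving 39.5 (the 25.5 wedge).
Gain to consumers: 17; to producers: 8.5. (They sum to 25.5.)

Consumers gain 17 per ticket; producers gain 8.5 per ticket.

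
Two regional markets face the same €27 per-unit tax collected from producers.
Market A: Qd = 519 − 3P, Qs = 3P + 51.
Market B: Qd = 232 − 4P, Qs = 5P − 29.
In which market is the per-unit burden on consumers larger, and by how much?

Market B, by €1.5.

Market A: pre-tax P* = €78, Q* = 285; post-tax Q = 244.5; per-unit burden on consumers = €13.5.
Market B: pre-tax P* = €29, Q* = 116; post-tax Q = 56; per-unit burden on consumers = €15.
Difference: €13.5 vs €15 → market B is larger by €1.5.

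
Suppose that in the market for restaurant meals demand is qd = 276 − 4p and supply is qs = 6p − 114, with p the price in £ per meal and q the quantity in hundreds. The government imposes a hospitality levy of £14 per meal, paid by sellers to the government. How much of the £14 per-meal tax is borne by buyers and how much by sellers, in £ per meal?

Without the tax, 276 − 4p = 6p − 114 gives 10p = 390, so p* = £39 and q* = 120.
With the tax collected from sellers, supply shifts: qs = 6(p − 14) − 114.
New equilibrium: buyers pay £47.4, sellers receive £33.4, q = 86.4. (Wedge: pb − ps = 14.)
Burden on buyers: £8.4; on sellers: £5.6. (They sum to £14.)

Buyers bear £8.4 per meal; sellers bear £5.6 per meal.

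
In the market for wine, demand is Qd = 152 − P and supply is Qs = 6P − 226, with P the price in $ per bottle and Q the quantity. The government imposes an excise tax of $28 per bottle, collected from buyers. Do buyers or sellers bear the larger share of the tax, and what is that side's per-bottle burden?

Before the tax: set 152 − P = 6P − 226 → P* = $54, Q* = 98.
With the tax collected from buyers, demand (in seller-price terms) shifts: Qd = 152 − (P + 28).
New equilibrium: buyers pay $78, sellers receive $50, Q = 74. (Wedge: Pb − Ps = 28.)
Per-bottle burden: buyers $24, sellers $4.
Buyers take the larger share because demand is less price-elastic here (demand slope 1 vs supply slope 6).

Buyers bear the larger share: $24 per bottle.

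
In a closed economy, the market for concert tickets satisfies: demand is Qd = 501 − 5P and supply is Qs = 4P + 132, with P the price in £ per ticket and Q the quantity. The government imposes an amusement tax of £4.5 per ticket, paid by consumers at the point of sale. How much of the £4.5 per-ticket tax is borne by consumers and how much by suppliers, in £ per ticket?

Consumers bear £2 per ticket; suppliers bear £2.5 per ticket.

Before the tax: set 501 − 5P = 4P + 132 → P* = £41, Q* = 296.
With the tax collected from consumers, demand (in seller-price terms) shifts: Qd = 501 − 5(P + 4.5).
New equilibrium: consumers pay £43, suppliers receive £38.5, Q = 286. (Wedge: Pb − Ps = 4.5.)
Burden on consumers: £2; on suppliers: £2.5. (They sum to £4.5.)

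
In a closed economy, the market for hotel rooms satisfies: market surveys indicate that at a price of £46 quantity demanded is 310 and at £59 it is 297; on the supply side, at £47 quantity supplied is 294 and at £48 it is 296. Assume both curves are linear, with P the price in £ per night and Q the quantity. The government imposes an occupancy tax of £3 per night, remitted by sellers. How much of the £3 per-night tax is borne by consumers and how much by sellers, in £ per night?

Consumers bear £2 per night; sellers bear £1 per night.

Demand slope: (297 − 310)/(59 − 46) = -1, so Qd = 356 − P.
Supply slope: (296 − 294)/(48 − 47) = 2, so Qs = 2P + 200.
Before the tax: set 356 − P = 2P + 200 → P* = £52, Q* = 304.
With the tax collected from sellers, supply shifts: Qs = 2(P − 3) + 200.
New equilibrium: consumers pay £54, sellers receive £51, Q = 302. (Wedge: Pb − Ps = 3.)
Burden on consumers: £2; on sellers: £1. (They sum to £3.)
The less price-elastic side of the market bears the larger share of a per-unit tax.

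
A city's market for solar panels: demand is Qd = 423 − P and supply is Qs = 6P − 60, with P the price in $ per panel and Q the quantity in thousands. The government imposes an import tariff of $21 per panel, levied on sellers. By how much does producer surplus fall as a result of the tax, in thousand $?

Without the tax, 423 − P = 6P − 60 gives 7P = 483, so P* = $69 and Q* = 354.
With the tax collected from sellers, supply shifts: Qs = 6(P − 21) − 60.
New equilibrium: consumers pay $87, sellers receive $66, Q = 336. (Wedge: Pb − Ps = 21.)
ΔPS is the trapezoid between Q = 336 and Q = 354 of height $3: ½ · (354 + 336) · 3 = $1035.

Producer surplus falls by $1035 thousand.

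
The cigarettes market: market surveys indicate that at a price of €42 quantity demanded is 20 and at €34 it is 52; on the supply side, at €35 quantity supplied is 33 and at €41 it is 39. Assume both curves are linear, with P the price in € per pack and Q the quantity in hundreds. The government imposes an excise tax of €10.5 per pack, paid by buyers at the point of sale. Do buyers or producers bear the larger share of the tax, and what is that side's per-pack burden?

Producers bear the larger share: €8.4 per pack.

Demand slope: (52 − 20)/(34 − 42) = -4, so Qd = 188 − 4P.
Supply slope: (39 − 33)/(41 − 35) = 1, so Qs = P − 2.
Before the tax: set 188 − 4P = P − 2 → P* = €38, Q* = 36.
With the tax collected from buyers, demand (in seller-price terms) shifts: Qd = 188 − 4(P + 10.5).
New equilibrium: buyers pay €40.1, producers receive €29.6, Q = 27.6. (Wedge: Pb − Ps = 10.5.)
Per-pack burden: buyers €2.1, producers €8.4.
Producers take the larger share because supply is less price-elastic here (demand slope 4 vs supply slope 1).
The less price-elastic side of the market bears the larger share of a per-unit tax.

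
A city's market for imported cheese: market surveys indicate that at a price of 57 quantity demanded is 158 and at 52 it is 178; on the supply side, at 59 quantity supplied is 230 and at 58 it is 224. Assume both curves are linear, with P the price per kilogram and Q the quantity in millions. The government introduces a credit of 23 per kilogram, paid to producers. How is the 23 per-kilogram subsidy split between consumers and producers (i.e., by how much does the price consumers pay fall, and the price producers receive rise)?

Consumers gain 13.8 per kilogram; producers gain 9.2 per kilogram.

Demand slope: (178 − 158)/(52 − 57) = -4, so Qd = 386 − 4P.
Supply slope: (224 − 230)/(58 − 59) = 6, so Qs = 6P − 124.
Before the subsidy: set 386 − 4P = 6P − 124 → P* = 51, Q* = 182.
With a per-unit subsidy paid to producers, each receives P + 23 per unit sold, so supply becomes Qs = 6(P + 23) − 124.
Solving gives Q = 237.2 with consumers paying 37.2 and producers receiving 60.2 (the 23 wedge).
Gain to consumers: 13.8; to producers: 9.2. (They sum to 23.)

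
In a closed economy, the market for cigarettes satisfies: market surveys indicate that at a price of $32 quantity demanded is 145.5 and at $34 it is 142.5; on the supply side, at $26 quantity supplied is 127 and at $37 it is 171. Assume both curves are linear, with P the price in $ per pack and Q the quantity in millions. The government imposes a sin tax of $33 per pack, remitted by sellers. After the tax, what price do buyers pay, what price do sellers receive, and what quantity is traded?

Demand slope: (142.5 − 145.5)/(34 − 32) = -1.5, so Qd = 193.5 − 1.5P.
Supply slope: (171 − 127)/(37 − 26) = 4, so Qs = 4P + 23.
Before the tax: set 193.5 − 1.5P = 4P + 23 → P* = $31, Q* = 147.
With the tax collected from sellers, supply shifts: Qs = 4(P − 33) + 23.
New equilibrium: buyers pay $55, sellers receive $22, Q = 111. (Wedge: Pb − Ps = 33.)

Buyers pay $55; sellers receive $22; quantity = 111.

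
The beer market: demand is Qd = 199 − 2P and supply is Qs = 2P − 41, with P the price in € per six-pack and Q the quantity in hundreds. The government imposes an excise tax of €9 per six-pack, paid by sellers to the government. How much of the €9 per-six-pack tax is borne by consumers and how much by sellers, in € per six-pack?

Before the tax: set 199 − 2P = 2P − 41 → P* = €60, Q* = 79.
With the tax collected from sellers, supply shifts: Qs = 2(P − 9) − 41.
New equilibrium: consumers pay €64.5, sellers receive €55.5, Q = 70. (Wedge: Pb − Ps = 9.)
Burden on consumers: €4.5; on sellers: €4.5. (They sum to €9.)
The less price-elastic side of the market bears the larger share of a per-unit tax.

Consumers bear €4.5 per six-pack; sellers bear €4.5 per six-pack.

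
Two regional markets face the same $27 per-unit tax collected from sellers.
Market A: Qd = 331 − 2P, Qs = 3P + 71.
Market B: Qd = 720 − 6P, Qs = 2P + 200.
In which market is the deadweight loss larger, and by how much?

Market B, by $109.35.

Market A: pre-tax P* = $52, Q* = 227; post-tax Q = 194.6; deadweight loss = $437.4.
Market B: pre-tax P* = $65, Q* = 330; post-tax Q = 289.5; deadweight loss = $546.75.
Difference: $437.4 vs $546.75 → market B is larger by $109.35.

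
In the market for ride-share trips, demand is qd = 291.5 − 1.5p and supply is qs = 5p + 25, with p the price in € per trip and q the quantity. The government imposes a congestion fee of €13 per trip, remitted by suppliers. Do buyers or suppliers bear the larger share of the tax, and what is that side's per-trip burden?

Buyers bear the larger share: €10 per trip.

Before the tax: set 291.5 − 1.5p = 5p + 25 → p* = €41, q* = 230.
With the tax collected from suppliers, supply shifts: qs = 5(p − 13) + 25.
Solving gives q = 215 with buyers paying €51 and suppliers receiving €38 (the €13 wedge).
Per-trip burden: buyers €10, suppliers €3.
Buyers take the larger share because demand is less price-elastic here (demand slope 1.5 vs supply slope 5).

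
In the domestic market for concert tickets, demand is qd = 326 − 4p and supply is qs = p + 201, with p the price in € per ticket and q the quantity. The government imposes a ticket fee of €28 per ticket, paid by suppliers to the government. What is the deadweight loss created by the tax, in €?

Deadweight loss = €313.6.

Without the tax, 326 − 4p = p + 201 gives 5p = 125, so p* = €25 and q* = 226.
With the tax collected from suppliers, supply shifts: qs = (p − 28) + 201.
Solving gives q = 203.6 with consumers paying €30.6 and suppliers receiving €2.6 (the €28 wedge).
Quantity falls by |ΔQ| = |226 − 203.6| = 22.4.
DWL = ½ · t · |ΔQ| = ½ · 28 · 22.4 = €313.6.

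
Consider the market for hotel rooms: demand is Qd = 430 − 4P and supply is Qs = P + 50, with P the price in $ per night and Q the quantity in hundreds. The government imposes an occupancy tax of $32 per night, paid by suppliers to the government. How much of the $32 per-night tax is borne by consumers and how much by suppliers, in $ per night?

Without the tax, 430 − 4P = P + 50 gives 5P = 380, so P* = $76 and Q* = 126.
With the tax collected from suppliers, supply shifts: Qs = (P − 32) + 50.
Solving gives Q = 100.4 with consumers paying $82.4 and suppliers receiving $50.4 (the $32 wedge).
Burden on consumers: $6.4; on suppliers: $25.6. (They sum to $32.)

Consumers bear $6.4 per night; suppliers bear $25.6 per night.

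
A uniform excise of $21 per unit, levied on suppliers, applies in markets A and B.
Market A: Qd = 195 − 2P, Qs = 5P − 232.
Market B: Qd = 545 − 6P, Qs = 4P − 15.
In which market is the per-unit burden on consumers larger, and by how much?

Market A: pre-tax P* = $61, Q* = 73; post-tax Q = 43; per-unit burden on consumers = $15.
Market B: pre-tax P* = $56, Q* = 209; post-tax Q = 158.6; per-unit burden on consumers = $8.4.
Difference: $15 vs $8.4 → market A is larger by $6.6.

Market A, by $6.6.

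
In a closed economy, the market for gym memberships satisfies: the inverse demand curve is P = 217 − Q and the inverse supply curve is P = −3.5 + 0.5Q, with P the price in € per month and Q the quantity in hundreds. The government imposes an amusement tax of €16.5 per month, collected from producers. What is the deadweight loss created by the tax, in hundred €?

Rewrite in direct form: Qd = 217 − P and Qs = 2P + 7.
Without the tax, 217 − P = 2P + 7 gives 3P = 210, so P* = €70 and Q* = 147.
With the tax collected from producers, supply shifts: Qs = 2(P − 16.5) + 7.
Solving gives Q = 136 with consumers paying €81 and producers receiving €64.5 (the €16.5 wedge).
Quantity falls by |ΔQ| = |147 − 136| = 11.
DWL = ½ · t · |ΔQ| = ½ · 16.5 · 11 = €90.75.

Deadweight loss = €90.75 hundred.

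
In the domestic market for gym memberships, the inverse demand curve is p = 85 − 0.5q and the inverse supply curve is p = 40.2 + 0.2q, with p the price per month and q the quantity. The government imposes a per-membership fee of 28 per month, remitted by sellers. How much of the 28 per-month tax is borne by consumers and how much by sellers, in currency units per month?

Consumers bear 20 per month; sellers bear 8 per month.

Inverting to q(p) form: qd = 170 − 2p; qs = 5p − 201.
Before the tax: set 170 − 2p = 5p − 201 → p* = 53, q* = 64.
With the tax collected from sellers, supply shifts: qs = 5(p − 28) − 201.
New equilibrium: consumers pay 73, sellers receive 45, q = 24. (Wedge: pb − ps = 28.)
Burden on consumers: 20; on sellers: 8. (They sum to 28.)
The less price-elastic side of the market bears the larger share of a per-unit tax.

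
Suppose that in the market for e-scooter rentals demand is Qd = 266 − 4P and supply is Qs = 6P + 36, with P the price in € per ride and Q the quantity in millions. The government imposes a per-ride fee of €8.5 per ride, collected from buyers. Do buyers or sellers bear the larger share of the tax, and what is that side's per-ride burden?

Before the tax: set 266 − 4P = 6P + 36 → P* = €23, Q* = 174.
With the tax collected from buyers, demand (in seller-price terms) shifts: Qd = 266 − 4(P + 8.5).
New equilibrium: buyers pay €28.1, sellers receive €19.6, Q = 153.6. (Wedge: Pb − Ps = 8.5.)
Per-ride burden: buyers €5.1, sellers €3.4.
Buyers take the larger share because demand is less price-elastic here (demand slope 4 vs supply slope 6).

Buyers bear the larger share: €5.1 per ride.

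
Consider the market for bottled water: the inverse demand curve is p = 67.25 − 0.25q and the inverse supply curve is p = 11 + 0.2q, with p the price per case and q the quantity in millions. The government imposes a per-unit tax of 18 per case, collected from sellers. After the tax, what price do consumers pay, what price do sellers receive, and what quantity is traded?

Inverting to q(p) form: qd = 269 − 4p; qs = 5p − 55.
Without the tax, 269 − 4p = 5p − 55 gives 9p = 324, so p* = 36 and q* = 125.
With the tax collected from sellers, supply shifts: qs = 5(p − 18) − 55.
Solving gives q = 85 with consumers paying 46 and sellers receiving 28 (the 18 wedge).
The less price-elastic side of the market bears the larger share of a per-unit tax.

Consumers pay 46; sellers receive 28; quantity = 85.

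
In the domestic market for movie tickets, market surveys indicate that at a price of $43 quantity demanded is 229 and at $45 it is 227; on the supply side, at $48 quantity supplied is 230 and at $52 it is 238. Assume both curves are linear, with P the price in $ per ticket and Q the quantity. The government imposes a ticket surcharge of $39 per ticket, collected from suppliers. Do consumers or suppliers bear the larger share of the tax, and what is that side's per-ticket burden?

Demand slope: (227 − 229)/(45 − 43) = -1, so Qd = 272 − P.
Supply slope: (238 − 230)/(52 − 48) = 2, so Qs = 2P + 134.
Without the tax, 272 − P = 2P + 134 gives 3P = 138, so P* = $46 and Q* = 226.
With the tax collected from suppliers, supply shifts: Qs = 2(P − 39) + 134.
Solving gives Q = 200 with consumers paying $72 and suppliers receiving $33 (the $39 wedge).
Per-ticket burden: consumers $26, suppliers $13.
Consumers take the larger share because demand is less price-elastic here (demand slope 1 vs supply slope 2).

Consumers bear the larger share: $26 per ticket.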